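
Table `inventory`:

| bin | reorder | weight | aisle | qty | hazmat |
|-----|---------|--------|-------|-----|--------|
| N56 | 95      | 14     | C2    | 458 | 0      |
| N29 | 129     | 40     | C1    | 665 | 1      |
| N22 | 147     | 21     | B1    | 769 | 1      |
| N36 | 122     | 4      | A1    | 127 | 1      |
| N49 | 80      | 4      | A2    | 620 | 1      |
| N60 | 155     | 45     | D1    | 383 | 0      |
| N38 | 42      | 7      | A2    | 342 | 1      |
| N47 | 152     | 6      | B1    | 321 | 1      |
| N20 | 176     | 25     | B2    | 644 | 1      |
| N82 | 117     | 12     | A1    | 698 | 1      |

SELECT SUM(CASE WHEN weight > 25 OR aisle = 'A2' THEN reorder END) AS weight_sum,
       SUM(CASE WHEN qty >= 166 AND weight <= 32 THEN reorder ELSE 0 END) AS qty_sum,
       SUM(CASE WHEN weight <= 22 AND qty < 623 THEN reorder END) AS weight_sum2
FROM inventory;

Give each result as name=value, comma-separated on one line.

[weight_sum: weight > 25 OR aisle = 'A2']
bin=N56: ✗
bin=N29: ✓ → 129
bin=N22: ✗
bin=N36: ✗
bin=N49: ✓ → 80
bin=N60: ✓ → 155
bin=N38: ✓ → 42
bin=N47: ✗
bin=N20: ✗
bin=N82: ✗
weight_sum = 129 + 80 + 155 + 42 = 406
—
[qty_sum: qty >= 166 AND weight <= 32]
bin=N56: ✓ → 95
bin=N29: ✗
bin=N22: ✓ → 147
bin=N36: ✗
bin=N49: ✓ → 80
bin=N60: ✗
bin=N38: ✓ → 42
bin=N47: ✓ → 152
bin=N20: ✓ → 176
bin=N82: ✓ → 117
qty_sum = 95 + 147 + 80 + 42 + 152 + 176 + 117 = 809
—
[weight_sum2: weight <= 22 AND qty < 623]
bin=N56: ✓ → 95
bin=N29: ✗
bin=N22: ✗
bin=N36: ✓ → 122
bin=N49: ✓ → 80
bin=N60: ✗
bin=N38: ✓ → 42
bin=N47: ✓ → 152
bin=N20: ✗
bin=N82: ✗
weight_sum2 = 95 + 122 + 80 + 42 + 152 = 491

weight_sum=406, qty_sum=809, weight_sum2=491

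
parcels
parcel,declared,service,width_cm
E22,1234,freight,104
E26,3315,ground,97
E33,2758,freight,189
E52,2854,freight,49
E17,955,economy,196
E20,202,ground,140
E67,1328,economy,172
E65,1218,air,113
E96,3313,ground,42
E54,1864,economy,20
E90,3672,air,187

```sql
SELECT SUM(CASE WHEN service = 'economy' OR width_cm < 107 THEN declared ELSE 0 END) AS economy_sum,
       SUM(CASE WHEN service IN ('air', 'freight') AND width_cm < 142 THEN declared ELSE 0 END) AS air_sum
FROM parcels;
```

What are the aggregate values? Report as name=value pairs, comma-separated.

[economy_sum: service = 'economy' OR width_cm < 107]
parcel=E22: ✓ → 1234
parcel=E26: ✓ → 3315
parcel=E33: ✗
parcel=E52: ✓ → 2854
parcel=E17: ✓ → 955
parcel=E20: ✗
parcel=E67: ✓ → 1328
parcel=E65: ✗
parcel=E96: ✓ → 3313
parcel=E54: ✓ → 1864
parcel=E90: ✗
economy_sum = 1234 + 3315 + 2854 + 955 + 1328 + 3313 + 1864 = 14863
—
[air_sum: service IN ('air', 'freight') AND width_cm < 142]
parcel=E22: ✓ → 1234
parcel=E26: ✗
parcel=E33: ✗
parcel=E52: ✓ → 2854
parcel=E17: ✗
parcel=E20: ✗
parcel=E67: ✗
parcel=E65: ✓ → 1218
parcel=E96: ✗
parcel=E54: ✗
parcel=E90: ✗
air_sum = 1234 + 2854 + 1218 = 5306

economy_sum=14863, air_sum=5306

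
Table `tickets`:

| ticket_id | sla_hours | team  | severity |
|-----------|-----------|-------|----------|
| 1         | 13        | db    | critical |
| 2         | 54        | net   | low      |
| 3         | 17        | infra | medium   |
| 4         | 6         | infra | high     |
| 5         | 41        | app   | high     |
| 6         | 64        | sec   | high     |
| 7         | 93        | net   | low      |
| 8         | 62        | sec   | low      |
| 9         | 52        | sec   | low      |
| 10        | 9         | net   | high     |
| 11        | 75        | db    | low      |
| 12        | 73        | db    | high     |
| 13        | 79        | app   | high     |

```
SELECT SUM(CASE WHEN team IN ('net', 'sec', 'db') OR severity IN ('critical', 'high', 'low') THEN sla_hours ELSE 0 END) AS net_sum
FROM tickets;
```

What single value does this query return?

621

ticket_id=1: ✓ → 13
ticket_id=2: ✓ → 54
ticket_id=3: ✗
ticket_id=4: ✓ → 6
ticket_id=5: ✓ → 41
ticket_id=6: ✓ → 64
ticket_id=7: ✓ → 93
ticket_id=8: ✓ → 62
ticket_id=9: ✓ → 52
ticket_id=10: ✓ → 9
ticket_id=11: ✓ → 75
ticket_id=12: ✓ → 73
ticket_id=13: ✓ → 79
net_sum = 13 + 54 + 6 + 41 + 64 + 93 + 62 + 52 + 9 + 75 + 73 + 79 = 621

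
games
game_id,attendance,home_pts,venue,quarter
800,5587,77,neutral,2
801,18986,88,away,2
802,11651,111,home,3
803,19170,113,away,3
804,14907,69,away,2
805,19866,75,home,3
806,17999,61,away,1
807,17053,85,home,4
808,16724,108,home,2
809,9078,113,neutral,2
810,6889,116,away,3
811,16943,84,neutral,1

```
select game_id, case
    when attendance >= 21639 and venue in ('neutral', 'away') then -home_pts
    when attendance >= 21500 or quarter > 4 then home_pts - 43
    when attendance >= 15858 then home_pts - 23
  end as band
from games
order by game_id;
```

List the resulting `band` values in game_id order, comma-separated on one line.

game_id=800: (no match → NULL) → NULL
game_id=801: attendance >= 15858 → 65
game_id=802: (no match → NULL) → NULL
game_id=803: attendance >= 15858 → 90
game_id=804: (no match → NULL) → NULL
game_id=805: attendance >= 15858 → 52
game_id=806: attendance >= 15858 → 38
game_id=807: attendance >= 15858 → 62
game_id=808: attendance >= 15858 → 85
game_id=809: (no match → NULL) → NULL
game_id=810: (no match → NULL) → NULL
game_id=811: attendance >= 15858 → 61

NULL, 65, NULL, 90, NULL, 52, 38, 62, 85, NULL, NULL, 61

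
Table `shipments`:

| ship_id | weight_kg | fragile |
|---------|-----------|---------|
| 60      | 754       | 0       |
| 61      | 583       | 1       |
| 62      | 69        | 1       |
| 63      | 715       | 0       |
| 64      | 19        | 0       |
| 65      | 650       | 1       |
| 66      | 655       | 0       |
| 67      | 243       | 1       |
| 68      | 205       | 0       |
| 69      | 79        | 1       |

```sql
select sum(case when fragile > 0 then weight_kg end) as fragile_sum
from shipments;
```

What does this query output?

1624

ship_id=60: ✗
ship_id=61: ✓ → 583
ship_id=62: ✓ → 69
ship_id=63: ✗
ship_id=64: ✗
ship_id=65: ✓ → 650
ship_id=66: ✗
ship_id=67: ✓ → 243
ship_id=68: ✗
ship_id=69: ✓ → 79
fragile_sum = 583 + 69 + 650 + 243 + 79 = 1624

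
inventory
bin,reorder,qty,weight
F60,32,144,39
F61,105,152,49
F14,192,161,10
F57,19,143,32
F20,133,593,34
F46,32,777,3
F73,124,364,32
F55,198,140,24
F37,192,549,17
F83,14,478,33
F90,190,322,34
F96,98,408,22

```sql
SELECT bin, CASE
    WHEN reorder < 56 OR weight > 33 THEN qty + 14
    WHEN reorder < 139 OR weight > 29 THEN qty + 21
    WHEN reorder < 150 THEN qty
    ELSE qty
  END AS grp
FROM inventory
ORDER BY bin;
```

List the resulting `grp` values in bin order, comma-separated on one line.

bin=F14: ELSE → 161
bin=F20: reorder < 56 OR weight > 33 → 607
bin=F37: ELSE → 549
bin=F46: reorder < 56 OR weight > 33 → 791
bin=F55: ELSE → 140
bin=F57: reorder < 56 OR weight > 33 → 157
bin=F60: reorder < 56 OR weight > 33 → 158
bin=F61: reorder < 56 OR weight > 33 → 166
bin=F73: reorder < 139 OR weight > 29 → 385
bin=F83: reorder < 56 OR weight > 33 → 492
bin=F90: reorder < 56 OR weight > 33 → 336
bin=F96: reorder < 139 OR weight > 29 → 429

161, 607, 549, 791, 140, 157, 158, 166, 385, 492, 336, 429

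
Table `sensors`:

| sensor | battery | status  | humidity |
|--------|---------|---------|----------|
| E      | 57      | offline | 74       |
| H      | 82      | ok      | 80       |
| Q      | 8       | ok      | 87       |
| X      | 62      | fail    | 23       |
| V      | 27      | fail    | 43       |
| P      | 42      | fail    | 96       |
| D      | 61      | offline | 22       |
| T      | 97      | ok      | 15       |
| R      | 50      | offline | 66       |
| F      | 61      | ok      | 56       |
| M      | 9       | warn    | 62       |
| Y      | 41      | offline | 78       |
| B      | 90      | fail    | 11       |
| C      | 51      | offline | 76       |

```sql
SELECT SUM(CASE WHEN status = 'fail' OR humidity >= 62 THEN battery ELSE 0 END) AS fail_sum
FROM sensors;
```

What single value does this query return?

sensor=E: ✓ → 57
sensor=H: ✓ → 82
sensor=Q: ✓ → 8
sensor=X: ✓ → 62
sensor=V: ✓ → 27
sensor=P: ✓ → 42
sensor=D: ✗
sensor=T: ✗
sensor=R: ✓ → 50
sensor=F: ✗
sensor=M: ✓ → 9
sensor=Y: ✓ → 41
sensor=B: ✓ → 90
sensor=C: ✓ → 51
fail_sum = 57 + 82 + 8 + 62 + 27 + 42 + 50 + 9 + 41 + 90 + 51 = 519

519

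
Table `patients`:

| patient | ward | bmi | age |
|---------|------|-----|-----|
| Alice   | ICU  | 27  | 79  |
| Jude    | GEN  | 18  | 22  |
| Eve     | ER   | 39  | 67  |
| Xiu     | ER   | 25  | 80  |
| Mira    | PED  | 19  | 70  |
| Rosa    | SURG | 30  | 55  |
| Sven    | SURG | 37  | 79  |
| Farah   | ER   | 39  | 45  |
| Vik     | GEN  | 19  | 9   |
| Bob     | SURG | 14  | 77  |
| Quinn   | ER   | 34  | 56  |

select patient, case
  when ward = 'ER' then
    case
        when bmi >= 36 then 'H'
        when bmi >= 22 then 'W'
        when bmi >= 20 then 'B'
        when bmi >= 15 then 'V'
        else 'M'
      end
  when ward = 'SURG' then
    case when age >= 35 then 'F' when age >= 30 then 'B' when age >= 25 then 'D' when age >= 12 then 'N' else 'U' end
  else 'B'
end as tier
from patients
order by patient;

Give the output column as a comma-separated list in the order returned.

B, F, H, H, B, B, W, F, F, B, W

patient=Alice: ward='ICU' → outer ELSE → B
patient=Bob: ward='SURG' → inner[age >= 35] → F
patient=Eve: ward='ER' → inner[bmi >= 36] → H
patient=Farah: ward='ER' → inner[bmi >= 36] → H
patient=Jude: ward='GEN' → outer ELSE → B
patient=Mira: ward='PED' → outer ELSE → B
patient=Quinn: ward='ER' → inner[bmi >= 22] → W
patient=Rosa: ward='SURG' → inner[age >= 35] → F
patient=Sven: ward='SURG' → inner[age >= 35] → F
patient=Vik: ward='GEN' → outer ELSE → B
patient=Xiu: ward='ER' → inner[bmi >= 22] → W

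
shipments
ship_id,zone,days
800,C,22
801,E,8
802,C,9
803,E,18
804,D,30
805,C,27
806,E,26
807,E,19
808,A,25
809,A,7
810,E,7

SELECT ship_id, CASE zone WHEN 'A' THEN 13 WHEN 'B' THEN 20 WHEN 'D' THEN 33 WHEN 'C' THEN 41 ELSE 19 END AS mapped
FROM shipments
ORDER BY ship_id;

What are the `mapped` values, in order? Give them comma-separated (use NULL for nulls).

41, 19, 41, 19, 33, 41, 19, 19, 13, 13, 19

ship_id=800: zone='C' → 41
ship_id=801: ELSE → 19
ship_id=802: zone='C' → 41
ship_id=803: ELSE → 19
ship_id=804: zone='D' → 33
ship_id=805: zone='C' → 41
ship_id=806: ELSE → 19
ship_id=807: ELSE → 19
ship_id=808: zone='A' → 13
ship_id=809: zone='A' → 13
ship_id=810: ELSE → 19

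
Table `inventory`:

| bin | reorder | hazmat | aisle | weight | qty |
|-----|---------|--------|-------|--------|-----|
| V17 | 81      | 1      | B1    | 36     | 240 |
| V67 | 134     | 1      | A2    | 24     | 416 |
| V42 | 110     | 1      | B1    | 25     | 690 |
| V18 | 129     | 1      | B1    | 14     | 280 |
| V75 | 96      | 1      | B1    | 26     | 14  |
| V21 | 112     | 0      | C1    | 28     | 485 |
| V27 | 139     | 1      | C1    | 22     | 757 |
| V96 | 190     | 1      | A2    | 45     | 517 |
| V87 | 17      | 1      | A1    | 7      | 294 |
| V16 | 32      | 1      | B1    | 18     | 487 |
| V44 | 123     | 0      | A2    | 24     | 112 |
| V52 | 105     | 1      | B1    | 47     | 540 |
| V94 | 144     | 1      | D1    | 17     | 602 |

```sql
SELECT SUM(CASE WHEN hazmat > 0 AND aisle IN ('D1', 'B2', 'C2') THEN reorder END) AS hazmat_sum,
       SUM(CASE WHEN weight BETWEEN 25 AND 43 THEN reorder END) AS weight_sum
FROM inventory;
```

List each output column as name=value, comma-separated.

hazmat_sum=144, weight_sum=399

[hazmat_sum: hazmat > 0 AND aisle IN ('D1', 'B2', 'C2')]
bin=V17: ✗
bin=V67: ✗
bin=V42: ✗
bin=V18: ✗
bin=V75: ✗
bin=V21: ✗
bin=V27: ✗
bin=V96: ✗
bin=V87: ✗
bin=V16: ✗
bin=V44: ✗
bin=V52: ✗
bin=V94: ✓ → 144
hazmat_sum = 144
—
[weight_sum: weight BETWEEN 25 AND 43]
bin=V17: ✓ → 81
bin=V67: ✗
bin=V42: ✓ → 110
bin=V18: ✗
bin=V75: ✓ → 96
bin=V21: ✓ → 112
bin=V27: ✗
bin=V96: ✗
bin=V87: ✗
bin=V16: ✗
bin=V44: ✗
bin=V52: ✗
bin=V94: ✗
weight_sum = 81 + 110 + 96 + 112 = 399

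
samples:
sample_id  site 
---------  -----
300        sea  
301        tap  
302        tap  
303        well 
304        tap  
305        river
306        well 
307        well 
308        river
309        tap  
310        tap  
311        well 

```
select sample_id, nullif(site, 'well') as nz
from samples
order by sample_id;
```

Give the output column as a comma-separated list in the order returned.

sample_id=300: site=sea vs well: differ → sea
sample_id=301: site=tap vs well: differ → tap
sample_id=302: site=tap vs well: differ → tap
sample_id=303: site=well vs well: equal → NULL
sample_id=304: site=tap vs well: differ → tap
sample_id=305: site=river vs well: differ → river
sample_id=306: site=well vs well: equal → NULL
sample_id=307: site=well vs well: equal → NULL
sample_id=308: site=river vs well: differ → river
sample_id=309: site=tap vs well: differ → tap
sample_id=310: site=tap vs well: differ → tap
sample_id=311: site=well vs well: equal → NULL

sea, tap, tap, NULL, tap, river, NULL, NULL, river, tap, tap, NULL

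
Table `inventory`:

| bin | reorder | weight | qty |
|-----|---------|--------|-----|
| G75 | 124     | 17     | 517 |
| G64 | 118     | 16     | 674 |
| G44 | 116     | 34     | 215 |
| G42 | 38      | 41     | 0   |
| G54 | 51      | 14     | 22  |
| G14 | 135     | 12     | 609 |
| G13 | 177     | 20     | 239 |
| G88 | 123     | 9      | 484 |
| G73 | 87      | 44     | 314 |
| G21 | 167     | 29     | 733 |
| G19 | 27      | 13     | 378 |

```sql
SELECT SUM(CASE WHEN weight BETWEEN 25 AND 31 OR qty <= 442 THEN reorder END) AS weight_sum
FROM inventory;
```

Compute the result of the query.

bin=G75: ✗
bin=G64: ✗
bin=G44: ✓ → 116
bin=G42: ✓ → 38
bin=G54: ✓ → 51
bin=G14: ✗
bin=G13: ✓ → 177
bin=G88: ✗
bin=G73: ✓ → 87
bin=G21: ✓ → 167
bin=G19: ✓ → 27
weight_sum = 116 + 38 + 51 + 177 + 87 + 167 + 27 = 663

663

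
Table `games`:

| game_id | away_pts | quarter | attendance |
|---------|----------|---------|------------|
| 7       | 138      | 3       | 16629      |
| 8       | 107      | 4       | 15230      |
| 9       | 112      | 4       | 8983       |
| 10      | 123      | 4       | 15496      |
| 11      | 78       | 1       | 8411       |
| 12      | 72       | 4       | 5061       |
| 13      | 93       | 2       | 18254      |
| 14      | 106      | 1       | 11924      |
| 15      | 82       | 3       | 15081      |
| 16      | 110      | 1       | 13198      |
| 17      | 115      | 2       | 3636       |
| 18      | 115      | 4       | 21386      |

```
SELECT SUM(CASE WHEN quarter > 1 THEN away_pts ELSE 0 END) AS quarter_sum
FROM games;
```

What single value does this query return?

game_id=7: ✓ → 138
game_id=8: ✓ → 107
game_id=9: ✓ → 112
game_id=10: ✓ → 123
game_id=11: ✗
game_id=12: ✓ → 72
game_id=13: ✓ → 93
game_id=14: ✗
game_id=15: ✓ → 82
game_id=16: ✗
game_id=17: ✓ → 115
game_id=18: ✓ → 115
quarter_sum = 138 + 107 + 112 + 123 + 72 + 93 + 82 + 115 + 115 = 957

957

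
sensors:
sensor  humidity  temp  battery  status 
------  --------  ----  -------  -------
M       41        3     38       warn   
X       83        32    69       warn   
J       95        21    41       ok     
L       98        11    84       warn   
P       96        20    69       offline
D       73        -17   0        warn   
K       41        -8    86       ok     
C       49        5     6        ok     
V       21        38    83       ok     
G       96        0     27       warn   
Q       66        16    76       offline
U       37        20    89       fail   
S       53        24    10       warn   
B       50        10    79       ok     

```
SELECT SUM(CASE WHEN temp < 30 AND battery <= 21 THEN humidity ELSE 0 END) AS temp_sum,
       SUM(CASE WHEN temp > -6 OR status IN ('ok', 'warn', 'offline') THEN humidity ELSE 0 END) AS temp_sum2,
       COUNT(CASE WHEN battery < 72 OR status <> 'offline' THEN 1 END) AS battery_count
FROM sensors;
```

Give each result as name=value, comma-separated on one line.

temp_sum=175, temp_sum2=899, battery_count=13

[temp_sum: temp < 30 AND battery <= 21]
sensor=M: ✗
sensor=X: ✗
sensor=J: ✗
sensor=L: ✗
sensor=P: ✗
sensor=D: ✓ → 73
sensor=K: ✗
sensor=C: ✓ → 49
sensor=V: ✗
sensor=G: ✗
sensor=Q: ✗
sensor=U: ✗
sensor=S: ✓ → 53
sensor=B: ✗
temp_sum = 73 + 49 + 53 = 175
—
[temp_sum2: temp > -6 OR status IN ('ok', 'warn', 'offline')]
sensor=M: ✓ → 41
sensor=X: ✓ → 83
sensor=J: ✓ → 95
sensor=L: ✓ → 98
sensor=P: ✓ → 96
sensor=D: ✓ → 73
sensor=K: ✓ → 41
sensor=C: ✓ → 49
sensor=V: ✓ → 21
sensor=G: ✓ → 96
sensor=Q: ✓ → 66
sensor=U: ✓ → 37
sensor=S: ✓ → 53
sensor=B: ✓ → 50
temp_sum2 = 41 + 83 + 95 + 98 + 96 + 73 + 41 + 49 + 21 + 96 + 66 + 37 + 53 + 50 = 899
—
[battery_count: battery < 72 OR status <> 'offline']
sensor=M: ✓ → 1
sensor=X: ✓ → 1
sensor=J: ✓ → 1
sensor=L: ✓ → 1
sensor=P: ✓ → 1
sensor=D: ✓ → 1
sensor=K: ✓ → 1
sensor=C: ✓ → 1
sensor=V: ✓ → 1
sensor=G: ✓ → 1
sensor=Q: ✗
sensor=U: ✓ → 1
sensor=S: ✓ → 1
sensor=B: ✓ → 1
battery_count = COUNT(1, 1, 1, 1, 1, 1, 1, 1, 1, 1, 1, 1, 1) = 13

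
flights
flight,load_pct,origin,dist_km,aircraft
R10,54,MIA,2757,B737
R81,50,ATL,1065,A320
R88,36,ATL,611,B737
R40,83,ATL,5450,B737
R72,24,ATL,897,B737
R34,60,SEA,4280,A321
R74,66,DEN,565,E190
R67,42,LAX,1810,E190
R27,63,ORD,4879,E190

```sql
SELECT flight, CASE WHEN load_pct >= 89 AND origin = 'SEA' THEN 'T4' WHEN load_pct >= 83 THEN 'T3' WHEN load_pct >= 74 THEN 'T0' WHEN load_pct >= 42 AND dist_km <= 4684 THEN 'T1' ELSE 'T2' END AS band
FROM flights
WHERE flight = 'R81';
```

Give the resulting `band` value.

T1

flight = R81: load_pct=50, origin=ATL, dist_km=1065, aircraft=A320.
load_pct >= 89 AND origin = 'SEA' → false
load_pct >= 83 → false
load_pct >= 74 → false
load_pct >= 42 AND dist_km <= 4684 → true → T1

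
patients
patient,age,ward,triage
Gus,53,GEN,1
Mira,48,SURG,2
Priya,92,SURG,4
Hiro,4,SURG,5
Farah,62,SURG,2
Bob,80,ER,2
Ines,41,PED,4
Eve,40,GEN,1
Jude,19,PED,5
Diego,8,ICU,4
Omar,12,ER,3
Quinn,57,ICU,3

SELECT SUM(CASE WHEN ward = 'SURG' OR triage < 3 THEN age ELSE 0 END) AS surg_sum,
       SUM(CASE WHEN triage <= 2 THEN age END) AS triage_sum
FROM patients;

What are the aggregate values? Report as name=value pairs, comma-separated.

[surg_sum: ward = 'SURG' OR triage < 3]
patient=Gus: ✓ → 53
patient=Mira: ✓ → 48
patient=Priya: ✓ → 92
patient=Hiro: ✓ → 4
patient=Farah: ✓ → 62
patient=Bob: ✓ → 80
patient=Ines: ✗
patient=Eve: ✓ → 40
patient=Jude: ✗
patient=Diego: ✗
patient=Omar: ✗
patient=Quinn: ✗
surg_sum = 53 + 48 + 92 + 4 + 62 + 80 + 40 = 379
—
[triage_sum: triage <= 2]
patient=Gus: ✓ → 53
patient=Mira: ✓ → 48
patient=Priya: ✗
patient=Hiro: ✗
patient=Farah: ✓ → 62
patient=Bob: ✓ → 80
patient=Ines: ✗
patient=Eve: ✓ → 40
patient=Jude: ✗
patient=Diego: ✗
patient=Omar: ✗
patient=Quinn: ✗
triage_sum = 53 + 48 + 62 + 80 + 40 = 283

surg_sum=379, triage_sum=283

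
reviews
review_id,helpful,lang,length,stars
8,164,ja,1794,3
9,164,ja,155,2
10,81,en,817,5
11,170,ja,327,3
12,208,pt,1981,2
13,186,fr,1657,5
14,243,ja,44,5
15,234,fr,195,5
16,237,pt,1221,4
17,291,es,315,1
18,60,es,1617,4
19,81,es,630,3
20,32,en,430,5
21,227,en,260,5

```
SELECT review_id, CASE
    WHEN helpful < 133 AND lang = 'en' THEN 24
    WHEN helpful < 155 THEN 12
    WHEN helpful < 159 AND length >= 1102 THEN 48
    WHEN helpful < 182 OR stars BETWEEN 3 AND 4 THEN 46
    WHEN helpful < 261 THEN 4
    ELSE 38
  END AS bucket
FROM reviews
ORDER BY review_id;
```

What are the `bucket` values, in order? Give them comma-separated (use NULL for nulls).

review_id=8: helpful < 182 OR stars BETWEEN 3 AND 4 → 46
review_id=9: helpful < 182 OR stars BETWEEN 3 AND 4 → 46
review_id=10: helpful < 133 AND lang = 'en' → 24
review_id=11: helpful < 182 OR stars BETWEEN 3 AND 4 → 46
review_id=12: helpful < 261 → 4
review_id=13: helpful < 261 → 4
review_id=14: helpful < 261 → 4
review_id=15: helpful < 261 → 4
review_id=16: helpful < 182 OR stars BETWEEN 3 AND 4 → 46
review_id=17: ELSE → 38
review_id=18: helpful < 155 → 12
review_id=19: helpful < 155 → 12
review_id=20: helpful < 133 AND lang = 'en' → 24
review_id=21: helpful < 261 → 4

46, 46, 24, 46, 4, 4, 4, 4, 46, 38, 12, 12, 24, 4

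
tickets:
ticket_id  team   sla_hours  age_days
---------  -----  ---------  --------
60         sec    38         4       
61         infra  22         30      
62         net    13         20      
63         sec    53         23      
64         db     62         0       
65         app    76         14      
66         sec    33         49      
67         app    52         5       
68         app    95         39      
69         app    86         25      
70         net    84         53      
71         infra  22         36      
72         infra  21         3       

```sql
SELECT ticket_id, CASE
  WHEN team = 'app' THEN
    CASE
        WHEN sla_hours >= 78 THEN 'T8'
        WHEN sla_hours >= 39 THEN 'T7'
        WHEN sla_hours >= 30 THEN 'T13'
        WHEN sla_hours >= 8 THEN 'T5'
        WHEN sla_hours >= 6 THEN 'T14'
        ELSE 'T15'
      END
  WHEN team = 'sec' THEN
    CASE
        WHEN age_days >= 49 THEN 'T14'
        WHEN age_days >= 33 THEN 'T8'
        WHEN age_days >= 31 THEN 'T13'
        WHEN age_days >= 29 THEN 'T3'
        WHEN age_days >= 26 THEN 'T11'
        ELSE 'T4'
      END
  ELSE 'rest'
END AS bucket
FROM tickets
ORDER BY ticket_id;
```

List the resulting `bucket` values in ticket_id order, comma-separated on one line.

ticket_id=60: team='sec' → inner[ELSE] → T4
ticket_id=61: team='infra' → outer ELSE → rest
ticket_id=62: team='net' → outer ELSE → rest
ticket_id=63: team='sec' → inner[ELSE] → T4
ticket_id=64: team='db' → outer ELSE → rest
ticket_id=65: team='app' → inner[sla_hours >= 39] → T7
ticket_id=66: team='sec' → inner[age_days >= 49] → T14
ticket_id=67: team='app' → inner[sla_hours >= 39] → T7
ticket_id=68: team='app' → inner[sla_hours >= 78] → T8
ticket_id=69: team='app' → inner[sla_hours >= 78] → T8
ticket_id=70: team='net' → outer ELSE → rest
ticket_id=71: team='infra' → outer ELSE → rest
ticket_id=72: team='infra' → outer ELSE → rest

T4, rest, rest, T4, rest, T7, T14, T7, T8, T8, rest, rest, rest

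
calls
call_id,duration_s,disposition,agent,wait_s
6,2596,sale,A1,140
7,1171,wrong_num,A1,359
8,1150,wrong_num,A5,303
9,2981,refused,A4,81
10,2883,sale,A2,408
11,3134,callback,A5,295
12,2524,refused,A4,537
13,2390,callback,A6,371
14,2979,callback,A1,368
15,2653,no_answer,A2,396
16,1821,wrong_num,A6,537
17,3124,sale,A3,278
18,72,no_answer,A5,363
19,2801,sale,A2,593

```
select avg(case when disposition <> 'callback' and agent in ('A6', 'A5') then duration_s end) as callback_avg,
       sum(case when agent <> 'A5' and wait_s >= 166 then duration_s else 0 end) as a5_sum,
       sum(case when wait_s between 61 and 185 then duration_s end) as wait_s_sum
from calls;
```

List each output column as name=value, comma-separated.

[callback_avg: disposition <> 'callback' and agent in ('A6', 'A5')]
call_id=6: ✗
call_id=7: ✗
call_id=8: ✓ → 1150
call_id=9: ✗
call_id=10: ✗
call_id=11: ✗
call_id=12: ✗
call_id=13: ✗
call_id=14: ✗
call_id=15: ✗
call_id=16: ✓ → 1821
call_id=17: ✗
call_id=18: ✓ → 72
call_id=19: ✗
callback_avg = (1150 + 1821 + 72) / 3 = 1014.3333333333
—
[a5_sum: agent <> 'A5' and wait_s >= 166]
call_id=6: ✗
call_id=7: ✓ → 1171
call_id=8: ✗
call_id=9: ✗
call_id=10: ✓ → 2883
call_id=11: ✗
call_id=12: ✓ → 2524
call_id=13: ✓ → 2390
call_id=14: ✓ → 2979
call_id=15: ✓ → 2653
call_id=16: ✓ → 1821
call_id=17: ✓ → 3124
call_id=18: ✗
call_id=19: ✓ → 2801
a5_sum = 1171 + 2883 + 2524 + 2390 + 2979 + 2653 + 1821 + 3124 + 2801 = 22346
—
[wait_s_sum: wait_s between 61 and 185]
call_id=6: ✓ → 2596
call_id=7: ✗
call_id=8: ✗
call_id=9: ✓ → 2981
call_id=10: ✗
call_id=11: ✗
call_id=12: ✗
call_id=13: ✗
call_id=14: ✗
call_id=15: ✗
call_id=16: ✗
call_id=17: ✗
call_id=18: ✗
call_id=19: ✗
wait_s_sum = 2596 + 2981 = 5577

callback_avg=1014.3333333333, a5_sum=22346, wait_s_sum=5577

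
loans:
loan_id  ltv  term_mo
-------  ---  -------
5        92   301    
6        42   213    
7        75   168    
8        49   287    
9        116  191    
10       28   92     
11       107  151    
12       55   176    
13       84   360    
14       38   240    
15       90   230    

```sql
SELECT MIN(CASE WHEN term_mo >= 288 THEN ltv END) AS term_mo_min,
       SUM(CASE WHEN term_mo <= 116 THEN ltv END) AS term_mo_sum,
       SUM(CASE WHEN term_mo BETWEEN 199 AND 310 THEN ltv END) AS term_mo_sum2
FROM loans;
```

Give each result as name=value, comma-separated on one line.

[term_mo_min: term_mo >= 288]
loan_id=5: ✓ → 92
loan_id=6: ✗
loan_id=7: ✗
loan_id=8: ✗
loan_id=9: ✗
loan_id=10: ✗
loan_id=11: ✗
loan_id=12: ✗
loan_id=13: ✓ → 84
loan_id=14: ✗
loan_id=15: ✗
term_mo_min = MIN(92, 84) = 84
—
[term_mo_sum: term_mo <= 116]
loan_id=5: ✗
loan_id=6: ✗
loan_id=7: ✗
loan_id=8: ✗
loan_id=9: ✗
loan_id=10: ✓ → 28
loan_id=11: ✗
loan_id=12: ✗
loan_id=13: ✗
loan_id=14: ✗
loan_id=15: ✗
term_mo_sum = 28
—
[term_mo_sum2: term_mo BETWEEN 199 AND 310]
loan_id=5: ✓ → 92
loan_id=6: ✓ → 42
loan_id=7: ✗
loan_id=8: ✓ → 49
loan_id=9: ✗
loan_id=10: ✗
loan_id=11: ✗
loan_id=12: ✗
loan_id=13: ✗
loan_id=14: ✓ → 38
loan_id=15: ✓ → 90
term_mo_sum2 = 92 + 42 + 49 + 38 + 90 = 311

term_mo_min=84, term_mo_sum=28, term_mo_sum2=311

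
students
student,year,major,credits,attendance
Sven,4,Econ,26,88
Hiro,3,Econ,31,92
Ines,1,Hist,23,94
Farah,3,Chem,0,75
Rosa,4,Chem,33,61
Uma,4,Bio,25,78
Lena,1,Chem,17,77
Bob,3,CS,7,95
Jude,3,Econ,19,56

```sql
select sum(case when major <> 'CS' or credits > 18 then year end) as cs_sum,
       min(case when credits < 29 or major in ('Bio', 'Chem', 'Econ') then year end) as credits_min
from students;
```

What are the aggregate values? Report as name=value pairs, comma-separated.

cs_sum=23, credits_min=1

[cs_sum: major <> 'CS' or credits > 18]
student=Sven: ✓ → 4
student=Hiro: ✓ → 3
student=Ines: ✓ → 1
student=Farah: ✓ → 3
student=Rosa: ✓ → 4
student=Uma: ✓ → 4
student=Lena: ✓ → 1
student=Bob: ✗
student=Jude: ✓ → 3
cs_sum = 4 + 3 + 1 + 3 + 4 + 4 + 1 + 3 = 23
—
[credits_min: credits < 29 or major in ('Bio', 'Chem', 'Econ')]
student=Sven: ✓ → 4
student=Hiro: ✓ → 3
student=Ines: ✓ → 1
student=Farah: ✓ → 3
student=Rosa: ✓ → 4
student=Uma: ✓ → 4
student=Lena: ✓ → 1
student=Bob: ✓ → 3
student=Jude: ✓ → 3
credits_min = MIN(4, 3, 1, 3, 4, 4, 1, 3, 3) = 1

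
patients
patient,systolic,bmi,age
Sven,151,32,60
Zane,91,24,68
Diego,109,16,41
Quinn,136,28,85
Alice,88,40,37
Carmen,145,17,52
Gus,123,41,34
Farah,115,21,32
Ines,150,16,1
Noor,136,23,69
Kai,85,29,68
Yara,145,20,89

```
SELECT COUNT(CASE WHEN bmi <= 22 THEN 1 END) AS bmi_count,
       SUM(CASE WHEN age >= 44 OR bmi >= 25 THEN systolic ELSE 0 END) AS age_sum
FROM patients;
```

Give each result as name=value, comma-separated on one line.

[bmi_count: bmi <= 22]
patient=Sven: ✗
patient=Zane: ✗
patient=Diego: ✓ → 1
patient=Quinn: ✗
patient=Alice: ✗
patient=Carmen: ✓ → 1
patient=Gus: ✗
patient=Farah: ✓ → 1
patient=Ines: ✓ → 1
patient=Noor: ✗
patient=Kai: ✗
patient=Yara: ✓ → 1
bmi_count = COUNT(1, 1, 1, 1, 1) = 5
—
[age_sum: age >= 44 OR bmi >= 25]
patient=Sven: ✓ → 151
patient=Zane: ✓ → 91
patient=Diego: ✗
patient=Quinn: ✓ → 136
patient=Alice: ✓ → 88
patient=Carmen: ✓ → 145
patient=Gus: ✓ → 123
patient=Farah: ✗
patient=Ines: ✗
patient=Noor: ✓ → 136
patient=Kai: ✓ → 85
patient=Yara: ✓ → 145
age_sum = 151 + 91 + 136 + 88 + 145 + 123 + 136 + 85 + 145 = 1100

bmi_count=5, age_sum=1100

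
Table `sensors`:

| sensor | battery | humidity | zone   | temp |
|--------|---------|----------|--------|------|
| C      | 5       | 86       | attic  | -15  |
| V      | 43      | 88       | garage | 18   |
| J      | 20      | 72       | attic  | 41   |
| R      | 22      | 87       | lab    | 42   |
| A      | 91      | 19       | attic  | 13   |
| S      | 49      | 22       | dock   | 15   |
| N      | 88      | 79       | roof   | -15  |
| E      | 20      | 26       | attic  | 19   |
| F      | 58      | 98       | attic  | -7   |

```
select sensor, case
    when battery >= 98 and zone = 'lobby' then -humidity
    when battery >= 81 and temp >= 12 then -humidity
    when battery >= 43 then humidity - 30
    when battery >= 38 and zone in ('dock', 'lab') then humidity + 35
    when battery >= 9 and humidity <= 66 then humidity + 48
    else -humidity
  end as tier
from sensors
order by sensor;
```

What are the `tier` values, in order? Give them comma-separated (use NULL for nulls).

sensor=A: battery >= 81 and temp >= 12 → -19
sensor=C: ELSE → -86
sensor=E: battery >= 9 and humidity <= 66 → 74
sensor=F: battery >= 43 → 68
sensor=J: ELSE → -72
sensor=N: battery >= 43 → 49
sensor=R: ELSE → -87
sensor=S: battery >= 43 → -8
sensor=V: battery >= 43 → 58

-19, -86, 74, 68, -72, 49, -87, -8, 58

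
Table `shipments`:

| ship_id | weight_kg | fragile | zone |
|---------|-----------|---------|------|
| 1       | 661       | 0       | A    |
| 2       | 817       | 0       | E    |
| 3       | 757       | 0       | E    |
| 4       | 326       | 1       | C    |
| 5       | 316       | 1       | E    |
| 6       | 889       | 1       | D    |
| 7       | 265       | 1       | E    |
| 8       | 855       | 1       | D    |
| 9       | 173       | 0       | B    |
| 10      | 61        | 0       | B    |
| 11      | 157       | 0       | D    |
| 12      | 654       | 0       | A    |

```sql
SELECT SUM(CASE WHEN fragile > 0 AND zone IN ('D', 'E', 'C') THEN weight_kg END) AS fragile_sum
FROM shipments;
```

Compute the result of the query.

ship_id=1: ✗
ship_id=2: ✗
ship_id=3: ✗
ship_id=4: ✓ → 326
ship_id=5: ✓ → 316
ship_id=6: ✓ → 889
ship_id=7: ✓ → 265
ship_id=8: ✓ → 855
ship_id=9: ✗
ship_id=10: ✗
ship_id=11: ✗
ship_id=12: ✗
fragile_sum = 326 + 316 + 889 + 265 + 855 = 2651

2651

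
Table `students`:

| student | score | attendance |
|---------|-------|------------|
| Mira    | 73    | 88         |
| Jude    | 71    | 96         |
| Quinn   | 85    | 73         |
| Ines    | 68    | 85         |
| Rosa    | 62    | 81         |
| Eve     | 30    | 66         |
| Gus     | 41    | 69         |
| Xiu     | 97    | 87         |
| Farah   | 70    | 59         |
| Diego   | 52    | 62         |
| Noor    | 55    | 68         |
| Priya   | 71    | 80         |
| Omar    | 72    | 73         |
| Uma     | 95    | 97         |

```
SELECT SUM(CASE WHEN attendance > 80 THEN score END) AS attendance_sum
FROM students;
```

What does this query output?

student=Mira: ✓ → 73
student=Jude: ✓ → 71
student=Quinn: ✗
student=Ines: ✓ → 68
student=Rosa: ✓ → 62
student=Eve: ✗
student=Gus: ✗
student=Xiu: ✓ → 97
student=Farah: ✗
student=Diego: ✗
student=Noor: ✗
student=Priya: ✗
student=Omar: ✗
student=Uma: ✓ → 95
attendance_sum = 73 + 71 + 68 + 62 + 97 + 95 = 466

466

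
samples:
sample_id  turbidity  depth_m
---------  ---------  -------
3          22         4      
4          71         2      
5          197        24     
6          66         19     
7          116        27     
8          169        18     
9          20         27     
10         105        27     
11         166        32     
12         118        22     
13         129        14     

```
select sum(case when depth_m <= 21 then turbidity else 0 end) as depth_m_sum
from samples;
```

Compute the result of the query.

457

sample_id=3: ✓ → 22
sample_id=4: ✓ → 71
sample_id=5: ✗
sample_id=6: ✓ → 66
sample_id=7: ✗
sample_id=8: ✓ → 169
sample_id=9: ✗
sample_id=10: ✗
sample_id=11: ✗
sample_id=12: ✗
sample_id=13: ✓ → 129
depth_m_sum = 22 + 71 + 66 + 169 + 129 = 457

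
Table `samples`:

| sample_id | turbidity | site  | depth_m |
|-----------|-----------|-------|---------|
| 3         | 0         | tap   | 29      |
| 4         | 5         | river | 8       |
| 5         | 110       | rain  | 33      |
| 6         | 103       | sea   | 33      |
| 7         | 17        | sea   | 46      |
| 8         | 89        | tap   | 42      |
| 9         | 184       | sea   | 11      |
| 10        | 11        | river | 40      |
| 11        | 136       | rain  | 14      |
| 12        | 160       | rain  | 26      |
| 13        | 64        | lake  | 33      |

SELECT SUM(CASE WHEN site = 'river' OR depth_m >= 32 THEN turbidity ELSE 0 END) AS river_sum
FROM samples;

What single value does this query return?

399

sample_id=3: ✗
sample_id=4: ✓ → 5
sample_id=5: ✓ → 110
sample_id=6: ✓ → 103
sample_id=7: ✓ → 17
sample_id=8: ✓ → 89
sample_id=9: ✗
sample_id=10: ✓ → 11
sample_id=11: ✗
sample_id=12: ✗
sample_id=13: ✓ → 64
river_sum = 5 + 110 + 103 + 17 + 89 + 11 + 64 = 399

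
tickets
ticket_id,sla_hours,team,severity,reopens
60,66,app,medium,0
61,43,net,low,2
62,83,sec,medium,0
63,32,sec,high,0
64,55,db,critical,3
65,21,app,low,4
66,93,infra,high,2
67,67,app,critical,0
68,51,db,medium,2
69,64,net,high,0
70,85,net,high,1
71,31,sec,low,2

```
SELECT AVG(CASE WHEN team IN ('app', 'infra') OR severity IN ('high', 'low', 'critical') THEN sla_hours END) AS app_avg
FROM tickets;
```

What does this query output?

ticket_id=60: ✓ → 66
ticket_id=61: ✓ → 43
ticket_id=62: ✗
ticket_id=63: ✓ → 32
ticket_id=64: ✓ → 55
ticket_id=65: ✓ → 21
ticket_id=66: ✓ → 93
ticket_id=67: ✓ → 67
ticket_id=68: ✗
ticket_id=69: ✓ → 64
ticket_id=70: ✓ → 85
ticket_id=71: ✓ → 31
app_avg = (66 + 43 + 32 + 55 + 21 + 93 + 67 + 64 + 85 + 31) / 10 = 55.7

55.7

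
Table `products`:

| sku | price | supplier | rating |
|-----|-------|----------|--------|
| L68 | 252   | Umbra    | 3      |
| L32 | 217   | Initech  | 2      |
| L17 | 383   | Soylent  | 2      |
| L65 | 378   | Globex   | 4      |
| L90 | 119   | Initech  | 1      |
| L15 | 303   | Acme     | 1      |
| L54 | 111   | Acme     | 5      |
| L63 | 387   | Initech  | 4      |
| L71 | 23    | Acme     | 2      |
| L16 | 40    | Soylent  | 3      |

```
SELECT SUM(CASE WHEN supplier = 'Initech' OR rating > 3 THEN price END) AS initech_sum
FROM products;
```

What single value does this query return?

1212

sku=L68: ✗
sku=L32: ✓ → 217
sku=L17: ✗
sku=L65: ✓ → 378
sku=L90: ✓ → 119
sku=L15: ✗
sku=L54: ✓ → 111
sku=L63: ✓ → 387
sku=L71: ✗
sku=L16: ✗
initech_sum = 217 + 378 + 119 + 111 + 387 = 1212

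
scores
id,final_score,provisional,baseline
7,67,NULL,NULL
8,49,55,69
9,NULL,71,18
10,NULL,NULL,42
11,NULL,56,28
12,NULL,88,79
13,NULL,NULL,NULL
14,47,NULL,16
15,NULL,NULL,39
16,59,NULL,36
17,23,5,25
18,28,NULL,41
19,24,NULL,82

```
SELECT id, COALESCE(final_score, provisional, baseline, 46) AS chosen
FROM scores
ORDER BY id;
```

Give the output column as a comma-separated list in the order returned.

id=7: final_score=67 → 67
id=8: final_score=49 → 49
id=9: final_score=NULL, provisional=71 → 71
id=10: final_score=NULL, provisional=NULL, baseline=42 → 42
id=11: final_score=NULL, provisional=56 → 56
id=12: final_score=NULL, provisional=88 → 88
id=13: final_score=NULL, provisional=NULL, baseline=NULL, → literal 46 → 46
id=14: final_score=47 → 47
id=15: final_score=NULL, provisional=NULL, baseline=39 → 39
id=16: final_score=59 → 59
id=17: final_score=23 → 23
id=18: final_score=28 → 28
id=19: final_score=24 → 24

67, 49, 71, 42, 56, 88, 46, 47, 39, 59, 23, 28, 24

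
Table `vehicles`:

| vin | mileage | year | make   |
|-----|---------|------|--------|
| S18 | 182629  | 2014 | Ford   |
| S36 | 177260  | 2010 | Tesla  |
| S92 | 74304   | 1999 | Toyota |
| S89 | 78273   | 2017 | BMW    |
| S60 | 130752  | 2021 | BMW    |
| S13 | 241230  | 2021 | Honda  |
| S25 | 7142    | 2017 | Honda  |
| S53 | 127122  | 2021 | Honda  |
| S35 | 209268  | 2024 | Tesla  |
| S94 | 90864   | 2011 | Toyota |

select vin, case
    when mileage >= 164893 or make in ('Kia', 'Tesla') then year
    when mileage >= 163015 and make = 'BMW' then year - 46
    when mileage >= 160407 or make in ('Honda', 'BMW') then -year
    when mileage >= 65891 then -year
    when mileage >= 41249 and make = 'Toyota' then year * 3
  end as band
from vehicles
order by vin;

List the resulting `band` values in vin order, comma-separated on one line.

2021, 2014, -2017, 2024, 2010, -2021, -2021, -2017, -1999, -2011

vin=S13: mileage >= 164893 or make in ('Kia', 'Tesla') → 2021
vin=S18: mileage >= 164893 or make in ('Kia', 'Tesla') → 2014
vin=S25: mileage >= 160407 or make in ('Honda', 'BMW') → -2017
vin=S35: mileage >= 164893 or make in ('Kia', 'Tesla') → 2024
vin=S36: mileage >= 164893 or make in ('Kia', 'Tesla') → 2010
vin=S53: mileage >= 160407 or make in ('Honda', 'BMW') → -2021
vin=S60: mileage >= 160407 or make in ('Honda', 'BMW') → -2021
vin=S89: mileage >= 160407 or make in ('Honda', 'BMW') → -2017
vin=S92: mileage >= 65891 → -1999
vin=S94: mileage >= 65891 → -2011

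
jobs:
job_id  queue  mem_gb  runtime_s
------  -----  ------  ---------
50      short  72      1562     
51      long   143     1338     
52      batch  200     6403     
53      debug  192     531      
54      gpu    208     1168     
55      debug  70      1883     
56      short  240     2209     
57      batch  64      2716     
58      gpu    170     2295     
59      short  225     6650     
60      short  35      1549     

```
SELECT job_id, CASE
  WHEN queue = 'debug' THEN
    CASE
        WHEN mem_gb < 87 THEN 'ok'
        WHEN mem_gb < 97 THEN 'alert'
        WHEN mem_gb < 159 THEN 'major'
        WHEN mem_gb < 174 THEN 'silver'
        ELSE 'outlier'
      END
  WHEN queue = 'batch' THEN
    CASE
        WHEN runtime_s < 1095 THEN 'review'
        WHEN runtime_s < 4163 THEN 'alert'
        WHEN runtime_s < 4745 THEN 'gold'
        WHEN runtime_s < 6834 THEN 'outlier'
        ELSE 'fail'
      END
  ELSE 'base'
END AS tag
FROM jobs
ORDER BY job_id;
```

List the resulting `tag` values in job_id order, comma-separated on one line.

base, base, outlier, outlier, base, ok, base, alert, base, base, base

job_id=50: queue='short' → outer ELSE → base
job_id=51: queue='long' → outer ELSE → base
job_id=52: queue='batch' → inner[runtime_s < 6834] → outlier
job_id=53: queue='debug' → inner[ELSE] → outlier
job_id=54: queue='gpu' → outer ELSE → base
job_id=55: queue='debug' → inner[mem_gb < 87] → ok
job_id=56: queue='short' → outer ELSE → base
job_id=57: queue='batch' → inner[runtime_s < 4163] → alert
job_id=58: queue='gpu' → outer ELSE → base
job_id=59: queue='short' → outer ELSE → base
job_id=60: queue='short' → outer ELSE → base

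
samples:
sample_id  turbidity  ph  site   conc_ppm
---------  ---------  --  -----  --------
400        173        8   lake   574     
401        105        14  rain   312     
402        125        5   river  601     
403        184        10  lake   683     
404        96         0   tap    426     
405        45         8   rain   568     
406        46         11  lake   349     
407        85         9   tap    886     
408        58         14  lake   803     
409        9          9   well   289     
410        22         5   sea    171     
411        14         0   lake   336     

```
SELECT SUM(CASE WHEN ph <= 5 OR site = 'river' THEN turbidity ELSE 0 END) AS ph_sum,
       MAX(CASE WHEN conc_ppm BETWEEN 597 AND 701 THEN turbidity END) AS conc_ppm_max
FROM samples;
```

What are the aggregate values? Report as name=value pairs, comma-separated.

[ph_sum: ph <= 5 OR site = 'river']
sample_id=400: ✗
sample_id=401: ✗
sample_id=402: ✓ → 125
sample_id=403: ✗
sample_id=404: ✓ → 96
sample_id=405: ✗
sample_id=406: ✗
sample_id=407: ✗
sample_id=408: ✗
sample_id=409: ✗
sample_id=410: ✓ → 22
sample_id=411: ✓ → 14
ph_sum = 125 + 96 + 22 + 14 = 257
—
[conc_ppm_max: conc_ppm BETWEEN 597 AND 701]
sample_id=400: ✗
sample_id=401: ✗
sample_id=402: ✓ → 125
sample_id=403: ✓ → 184
sample_id=404: ✗
sample_id=405: ✗
sample_id=406: ✗
sample_id=407: ✗
sample_id=408: ✗
sample_id=409: ✗
sample_id=410: ✗
sample_id=411: ✗
conc_ppm_max = MAX(125, 184) = 184

ph_sum=257, conc_ppm_max=184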